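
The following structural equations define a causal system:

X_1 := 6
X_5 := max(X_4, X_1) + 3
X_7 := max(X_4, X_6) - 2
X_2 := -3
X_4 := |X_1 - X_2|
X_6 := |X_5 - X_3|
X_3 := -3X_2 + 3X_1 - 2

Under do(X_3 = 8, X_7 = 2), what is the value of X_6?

Under do(X_3 = 8, X_7 = 2), each intervened variable's structural equation is replaced by its fixed value.
X_4 = |X_1 - X_2|  [with X_1=6, X_2=-3]  = 9
X_5 = max(X_4, X_1) + 3  [with X_4=9, X_1=6]  = 12
X_6 = |X_5 - X_3|  [with X_5=12, X_3=8]  = 4

4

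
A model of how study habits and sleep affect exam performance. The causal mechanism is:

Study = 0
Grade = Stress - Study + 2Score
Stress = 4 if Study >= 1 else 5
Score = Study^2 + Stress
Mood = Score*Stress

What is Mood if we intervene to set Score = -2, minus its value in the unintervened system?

The intervention breaks the incoming arrows to Score: Score = Study^2 + Stress no longer applies, and Score = -2.
Stress = 4 if Study >= 1 else 5  [with Study=0]  = 5
Mood = Score*Stress  [with Score=-2, Stress=5]  = -10
Without intervention: Stress = 4 if Study >= 1 else 5  [with Study=0]  = 5; Score = Study^2 + Stress  [with Study=0, Stress=5]  = 5; Mood = Score*Stress  [with Score=5, Stress=5]  = 25.
Change = -10 − 25 = -35.

-35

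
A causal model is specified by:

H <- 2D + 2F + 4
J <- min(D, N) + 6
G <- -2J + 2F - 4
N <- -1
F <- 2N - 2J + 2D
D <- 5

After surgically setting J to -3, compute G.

The intervention breaks the incoming arrows to J: J <- min(D, N) + 6 no longer applies, and J = -3.
F = 2N - 2J + 2D  [with N=-1, J=-3, D=5]  = 14
G = -2J + 2F - 4  [with J=-3, F=14]  = 30

30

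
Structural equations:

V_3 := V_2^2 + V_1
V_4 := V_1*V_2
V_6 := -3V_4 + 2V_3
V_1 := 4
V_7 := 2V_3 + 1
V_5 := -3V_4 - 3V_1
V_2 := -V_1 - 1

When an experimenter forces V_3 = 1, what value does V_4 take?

-20

The intervention breaks the incoming arrows to V_3: V_3 := V_2^2 + V_1 no longer applies, and V_3 = 1.
V_4 is not downstream of the intervention, so its value is determined by the original equations.
V_2 = -V_1 - 1  [with V_1=4]  = -5
V_4 = V_1*V_2  [with V_1=4, V_2=-5]  = -20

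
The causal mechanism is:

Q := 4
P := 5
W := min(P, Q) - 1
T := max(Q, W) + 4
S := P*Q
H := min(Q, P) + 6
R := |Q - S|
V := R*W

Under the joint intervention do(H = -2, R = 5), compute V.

15

The joint intervention fixes H = -2, R = 5, removing each variable's own equation.
W = min(P, Q) - 1  [with P=5, Q=4]  = 3
V = R*W  [with R=5, W=3]  = 15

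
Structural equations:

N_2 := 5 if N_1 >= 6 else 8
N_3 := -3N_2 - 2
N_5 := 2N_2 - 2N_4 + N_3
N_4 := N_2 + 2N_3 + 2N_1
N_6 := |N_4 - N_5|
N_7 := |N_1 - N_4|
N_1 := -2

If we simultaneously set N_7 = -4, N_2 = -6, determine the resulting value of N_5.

The joint intervention fixes N_7 = -4, N_2 = -6, removing each variable's own equation.
N_3 = -3N_2 - 2  [with N_2=-6]  = 16
N_4 = N_2 + 2N_3 + 2N_1  [with N_2=-6, N_3=16, N_1=-2]  = 22
N_5 = 2N_2 - 2N_4 + N_3  [with N_2=-6, N_4=22, N_3=16]  = -40

-40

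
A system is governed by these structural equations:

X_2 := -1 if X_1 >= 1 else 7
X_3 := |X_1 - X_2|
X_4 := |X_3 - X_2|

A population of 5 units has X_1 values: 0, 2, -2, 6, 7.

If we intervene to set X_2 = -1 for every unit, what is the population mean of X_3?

4

Under do(X_2=-1), X_2's equation is replaced by X_2=-1 for every unit. Per-unit X_3: 1, 3, 1, 7, 8. Mean = 4.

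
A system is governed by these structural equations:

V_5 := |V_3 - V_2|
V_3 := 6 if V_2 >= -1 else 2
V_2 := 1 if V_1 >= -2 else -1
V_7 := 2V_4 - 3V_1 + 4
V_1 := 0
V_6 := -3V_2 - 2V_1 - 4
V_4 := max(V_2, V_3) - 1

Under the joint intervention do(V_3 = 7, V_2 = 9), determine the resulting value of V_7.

The joint intervention fixes V_3 = 7, V_2 = 9, removing each variable's own equation.
V_4 = max(V_2, V_3) - 1  [with V_2=9, V_3=7]  = 8
V_7 = 2V_4 - 3V_1 + 4  [with V_4=8, V_1=0]  = 20

20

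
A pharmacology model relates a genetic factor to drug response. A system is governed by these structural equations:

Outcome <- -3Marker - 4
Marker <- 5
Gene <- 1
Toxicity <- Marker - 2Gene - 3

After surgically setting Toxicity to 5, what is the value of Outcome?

-19

The intervention breaks the incoming arrows to Toxicity: Toxicity <- Marker - 2Gene - 3 no longer applies, and Toxicity = 5.
Outcome is not downstream of the intervention, so its value is determined by the original equations.
Outcome = -3Marker - 4  [with Marker=5]  = -19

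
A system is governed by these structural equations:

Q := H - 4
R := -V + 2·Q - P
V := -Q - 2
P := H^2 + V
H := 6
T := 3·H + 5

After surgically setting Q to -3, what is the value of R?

The intervention breaks the incoming arrows to Q: Q := H - 4 no longer applies, and Q = -3.
V = -Q - 2  [with Q=-3]  = 1
P = H^2 + V  [with H=6, V=1]  = 37
R = -V + 2·Q - P  [with V=1, Q=-3, P=37]  = -44

-44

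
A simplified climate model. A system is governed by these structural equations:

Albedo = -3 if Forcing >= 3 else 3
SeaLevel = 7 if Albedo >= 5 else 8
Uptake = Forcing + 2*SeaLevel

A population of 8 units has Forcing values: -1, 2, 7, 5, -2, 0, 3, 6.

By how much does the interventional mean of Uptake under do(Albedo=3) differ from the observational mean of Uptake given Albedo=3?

2.75

The intervention sets Albedo=3 in all 8 units regardless of Forcing. Recomputing Uptake per unit gives 15, 18, 23, 21, 14, 16, 19, 22; average 18.5.
Conditioning on Albedo=3 selects the 4 unit(s) with Forcing ∈ {-1, 2, -2, 0}. Their Uptake values: 15, 18, 14, 16. Mean = 15.75.
Difference = 18.5 − 15.75 = 2.75.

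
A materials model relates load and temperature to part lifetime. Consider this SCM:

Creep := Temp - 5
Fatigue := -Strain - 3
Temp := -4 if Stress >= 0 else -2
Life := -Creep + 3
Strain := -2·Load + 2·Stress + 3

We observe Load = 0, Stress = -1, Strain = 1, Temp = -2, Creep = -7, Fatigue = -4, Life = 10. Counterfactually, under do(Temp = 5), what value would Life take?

3

The intervention breaks the incoming arrows to Temp: Temp := -4 if Stress >= 0 else -2 no longer applies, and Temp = 5.
Creep = Temp - 5  [with Temp=5]  = 0
Life = -Creep + 3  [with Creep=0]  = 3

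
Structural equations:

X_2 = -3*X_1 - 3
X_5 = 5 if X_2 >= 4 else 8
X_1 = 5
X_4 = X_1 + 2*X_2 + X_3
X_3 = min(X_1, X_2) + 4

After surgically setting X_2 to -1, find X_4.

6

Under do(X_2=-1), the mechanism X_2 = -3*X_1 - 3 is discarded; X_2 is fixed at -1.
X_3 = min(X_1, X_2) + 4  [with X_1=5, X_2=-1]  = 3
X_4 = X_1 + 2*X_2 + X_3  [with X_1=5, X_2=-1, X_3=3]  = 6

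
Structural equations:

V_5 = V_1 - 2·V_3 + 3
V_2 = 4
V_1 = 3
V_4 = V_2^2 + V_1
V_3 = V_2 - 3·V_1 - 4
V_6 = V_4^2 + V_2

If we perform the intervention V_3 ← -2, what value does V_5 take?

10

do(V_3=-2) replaces the equation V_3 = V_2 - 3·V_1 - 4 with the constant V_3 = -2.
V_5 = V_1 - 2·V_3 + 3  [with V_1=3, V_3=-2]  = 10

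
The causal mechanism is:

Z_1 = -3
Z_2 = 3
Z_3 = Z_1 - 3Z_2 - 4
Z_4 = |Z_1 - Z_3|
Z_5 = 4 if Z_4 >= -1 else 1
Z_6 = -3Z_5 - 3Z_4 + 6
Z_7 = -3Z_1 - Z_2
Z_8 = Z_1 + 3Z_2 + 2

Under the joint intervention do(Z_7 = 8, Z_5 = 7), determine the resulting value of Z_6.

-54

Setting Z_7 = 8, Z_5 = 7 by intervention discards those variables' equations.
Z_3 = Z_1 - 3Z_2 - 4  [with Z_1=-3, Z_2=3]  = -16
Z_4 = |Z_1 - Z_3|  [with Z_1=-3, Z_3=-16]  = 13
Z_6 = -3Z_5 - 3Z_4 + 6  [with Z_5=7, Z_4=13]  = -54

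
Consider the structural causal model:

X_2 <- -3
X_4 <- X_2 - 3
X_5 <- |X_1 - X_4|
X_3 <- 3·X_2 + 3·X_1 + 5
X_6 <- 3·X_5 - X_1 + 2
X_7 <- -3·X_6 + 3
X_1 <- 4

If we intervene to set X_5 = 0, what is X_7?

9

Under do(X_5=0), the mechanism X_5 <- |X_1 - X_4| is discarded; X_5 is fixed at 0.
X_6 = 3·X_5 - X_1 + 2  [with X_5=0, X_1=4]  = -2
X_7 = -3·X_6 + 3  [with X_6=-2]  = 9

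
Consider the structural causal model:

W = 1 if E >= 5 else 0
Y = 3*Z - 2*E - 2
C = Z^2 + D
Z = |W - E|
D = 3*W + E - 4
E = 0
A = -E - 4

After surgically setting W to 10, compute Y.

Under do(W=10), the mechanism W = 1 if E >= 5 else 0 is discarded; W is fixed at 10.
Z = |W - E|  [with W=10, E=0]  = 10
Y = 3*Z - 2*E - 2  [with Z=10, E=0]  = 28

28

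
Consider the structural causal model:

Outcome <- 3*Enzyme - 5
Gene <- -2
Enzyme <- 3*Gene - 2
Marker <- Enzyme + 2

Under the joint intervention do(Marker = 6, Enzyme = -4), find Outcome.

The joint intervention fixes Marker = 6, Enzyme = -4, removing each variable's own equation.
Outcome = 3*Enzyme - 5  [with Enzyme=-4]  = -17

-17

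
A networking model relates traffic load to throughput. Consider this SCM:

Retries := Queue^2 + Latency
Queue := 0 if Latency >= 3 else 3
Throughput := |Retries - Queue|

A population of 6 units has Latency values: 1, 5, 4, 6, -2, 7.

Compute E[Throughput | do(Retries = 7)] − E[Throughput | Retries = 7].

Under do(Retries=7), Retries's equation is replaced by Retries=7 for every unit. Per-unit Throughput: 4, 7, 7, 7, 4, 7. Mean = 6.
Conditioning on Retries=7 selects the 2 unit(s) with Latency ∈ {-2, 7}. Their Throughput values: 4, 7. Mean = 5.5.
Difference = 6 − 5.5 = 0.5.

0.5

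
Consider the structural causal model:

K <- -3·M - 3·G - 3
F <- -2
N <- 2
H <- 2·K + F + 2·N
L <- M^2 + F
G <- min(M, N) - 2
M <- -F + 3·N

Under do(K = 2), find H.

Intervening sets K = 2 and removes its equation (K <- -3·M - 3·G - 3).
H = 2·K + F + 2·N  [with K=2, F=-2, N=2]  = 6

6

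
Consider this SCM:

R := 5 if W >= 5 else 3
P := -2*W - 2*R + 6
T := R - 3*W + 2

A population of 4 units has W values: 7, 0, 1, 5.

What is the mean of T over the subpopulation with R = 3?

Observing R=3 restricts to units where R's equation naturally yields 3: W ∈ {0, 1}. In that subpopulation T = 5, 2, mean 3.5.

3.5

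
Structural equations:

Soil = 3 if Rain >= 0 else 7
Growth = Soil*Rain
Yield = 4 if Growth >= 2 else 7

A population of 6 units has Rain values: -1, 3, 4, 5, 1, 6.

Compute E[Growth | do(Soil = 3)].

Under do(Soil=3), Soil's equation is replaced by Soil=3 for every unit. Per-unit Growth: -3, 9, 12, 15, 3, 18. Mean = 9.

9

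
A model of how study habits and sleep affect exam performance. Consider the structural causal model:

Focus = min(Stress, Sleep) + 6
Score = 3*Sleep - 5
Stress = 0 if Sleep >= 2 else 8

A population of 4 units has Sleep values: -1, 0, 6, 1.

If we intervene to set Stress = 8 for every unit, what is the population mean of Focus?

7.5

The intervention sets Stress=8 in all 4 units regardless of Sleep. Recomputing Focus per unit gives 5, 6, 12, 7; average 7.5.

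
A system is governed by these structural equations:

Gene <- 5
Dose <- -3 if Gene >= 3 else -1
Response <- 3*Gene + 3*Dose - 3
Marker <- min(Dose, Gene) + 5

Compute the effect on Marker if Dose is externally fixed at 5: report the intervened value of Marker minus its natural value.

8

The intervention breaks the incoming arrows to Dose: Dose <- -3 if Gene >= 3 else -1 no longer applies, and Dose = 5.
Marker = min(Dose, Gene) + 5  [with Dose=5, Gene=5]  = 10
Without intervention: Dose = -3 if Gene >= 3 else -1  [with Gene=5]  = -3; Marker = min(Dose, Gene) + 5  [with Dose=-3, Gene=5]  = 2.
Change = 10 − 2 = 8.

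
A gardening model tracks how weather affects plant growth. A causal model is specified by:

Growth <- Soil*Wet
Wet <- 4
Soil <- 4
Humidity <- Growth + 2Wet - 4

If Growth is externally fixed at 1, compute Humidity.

The intervention breaks the incoming arrows to Growth: Growth <- Soil*Wet no longer applies, and Growth = 1.
Humidity = Growth + 2Wet - 4  [with Growth=1, Wet=4]  = 5

5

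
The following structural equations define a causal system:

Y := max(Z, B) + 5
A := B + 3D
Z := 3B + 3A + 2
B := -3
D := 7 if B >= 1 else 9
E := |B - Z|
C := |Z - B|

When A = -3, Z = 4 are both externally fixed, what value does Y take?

9

Setting A = -3, Z = 4 by intervention discards those variables' equations.
Y = max(Z, B) + 5  [with Z=4, B=-3]  = 9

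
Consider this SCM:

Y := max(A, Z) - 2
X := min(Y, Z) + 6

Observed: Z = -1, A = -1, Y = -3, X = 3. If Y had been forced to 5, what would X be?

5

The intervention breaks the incoming arrows to Y: Y := max(A, Z) - 2 no longer applies, and Y = 5.
X = min(Y, Z) + 6  [with Y=5, Z=-1]  = 5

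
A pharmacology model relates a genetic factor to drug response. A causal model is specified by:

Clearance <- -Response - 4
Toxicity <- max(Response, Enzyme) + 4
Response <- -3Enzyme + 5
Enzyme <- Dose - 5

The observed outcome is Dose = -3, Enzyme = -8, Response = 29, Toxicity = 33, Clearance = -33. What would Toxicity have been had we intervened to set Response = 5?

9

The intervention breaks the incoming arrows to Response: Response <- -3Enzyme + 5 no longer applies, and Response = 5.
Enzyme = Dose - 5  [with Dose=-3]  = -8
Toxicity = max(Response, Enzyme) + 4  [with Response=5, Enzyme=-8]  = 9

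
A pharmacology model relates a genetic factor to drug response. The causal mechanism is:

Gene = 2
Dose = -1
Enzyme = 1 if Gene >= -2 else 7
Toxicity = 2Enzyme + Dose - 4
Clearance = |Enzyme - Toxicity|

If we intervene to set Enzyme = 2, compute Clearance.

do(Enzyme=2) replaces the equation Enzyme = 1 if Gene >= -2 else 7 with the constant Enzyme = 2.
Toxicity = 2Enzyme + Dose - 4  [with Enzyme=2, Dose=-1]  = -1
Clearance = |Enzyme - Toxicity|  [with Enzyme=2, Toxicity=-1]  = 3

3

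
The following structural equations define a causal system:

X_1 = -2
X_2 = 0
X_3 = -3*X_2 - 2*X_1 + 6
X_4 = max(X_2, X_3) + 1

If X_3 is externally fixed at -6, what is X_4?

1

The intervention breaks the incoming arrows to X_3: X_3 = -3*X_2 - 2*X_1 + 6 no longer applies, and X_3 = -6.
X_4 = max(X_2, X_3) + 1  [with X_2=0, X_3=-6]  = 1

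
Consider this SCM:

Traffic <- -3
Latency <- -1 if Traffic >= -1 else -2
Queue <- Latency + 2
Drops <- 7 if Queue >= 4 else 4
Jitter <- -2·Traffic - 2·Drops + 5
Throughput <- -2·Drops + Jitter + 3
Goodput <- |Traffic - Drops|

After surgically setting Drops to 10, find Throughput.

Under do(Drops=10), the mechanism Drops <- 7 if Queue >= 4 else 4 is discarded; Drops is fixed at 10.
Jitter = -2·Traffic - 2·Drops + 5  [with Traffic=-3, Drops=10]  = -9
Throughput = -2·Drops + Jitter + 3  [with Drops=10, Jitter=-9]  = -26

-26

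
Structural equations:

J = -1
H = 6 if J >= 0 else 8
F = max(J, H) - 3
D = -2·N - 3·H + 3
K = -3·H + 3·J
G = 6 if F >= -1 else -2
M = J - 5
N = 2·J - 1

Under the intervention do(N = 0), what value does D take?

Intervening sets N = 0 and removes its equation (N = 2·J - 1).
H = 6 if J >= 0 else 8  [with J=-1]  = 8
D = -2·N - 3·H + 3  [with N=0, H=8]  = -21

-21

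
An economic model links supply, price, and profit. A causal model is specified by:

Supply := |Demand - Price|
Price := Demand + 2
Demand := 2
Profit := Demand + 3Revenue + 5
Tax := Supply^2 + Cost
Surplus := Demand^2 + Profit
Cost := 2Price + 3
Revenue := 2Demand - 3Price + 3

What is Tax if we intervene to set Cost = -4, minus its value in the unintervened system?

Under do(Cost=-4), the mechanism Cost := 2Price + 3 is discarded; Cost is fixed at -4.
Price = Demand + 2  [with Demand=2]  = 4
Supply = |Demand - Price|  [with Demand=2, Price=4]  = 2
Tax = Supply^2 + Cost  [with Supply=2, Cost=-4]  = 0
Without intervention: Price = Demand + 2  [with Demand=2]  = 4; Supply = |Demand - Price|  [with Demand=2, Price=4]  = 2; Cost = 2Price + 3  [with Price=4]  = 11; Tax = Supply^2 + Cost  [with Supply=2, Cost=11]  = 15.
Change = 0 − 15 = -15.

-15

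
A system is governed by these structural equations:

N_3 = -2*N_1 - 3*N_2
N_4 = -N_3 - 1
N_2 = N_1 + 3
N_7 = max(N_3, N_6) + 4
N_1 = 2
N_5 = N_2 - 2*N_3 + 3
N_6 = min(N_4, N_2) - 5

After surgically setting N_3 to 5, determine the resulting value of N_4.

The intervention breaks the incoming arrows to N_3: N_3 = -2*N_1 - 3*N_2 no longer applies, and N_3 = 5.
N_4 = -N_3 - 1  [with N_3=5]  = -6

-6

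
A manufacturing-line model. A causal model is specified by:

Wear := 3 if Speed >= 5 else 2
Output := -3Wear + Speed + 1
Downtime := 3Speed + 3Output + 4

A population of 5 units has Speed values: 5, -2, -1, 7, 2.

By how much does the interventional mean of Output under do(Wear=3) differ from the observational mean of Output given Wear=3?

-3.8

do(Wear=3) breaks Wear's dependence on Speed. With Wear=3 fixed, Output across the units is -3, -10, -9, -1, -6, mean -5.8.
Conditioning on Wear=3 selects the 2 unit(s) with Speed ∈ {5, 7}. Their Output values: -3, -1. Mean = -2.
Difference = -5.8 − (-2) = -3.8.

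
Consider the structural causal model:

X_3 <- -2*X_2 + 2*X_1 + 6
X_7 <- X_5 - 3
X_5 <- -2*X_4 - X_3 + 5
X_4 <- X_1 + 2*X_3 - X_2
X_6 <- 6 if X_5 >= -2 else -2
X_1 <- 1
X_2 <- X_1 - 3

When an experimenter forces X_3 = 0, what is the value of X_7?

The intervention breaks the incoming arrows to X_3: X_3 <- -2*X_2 + 2*X_1 + 6 no longer applies, and X_3 = 0.
X_2 = X_1 - 3  [with X_1=1]  = -2
X_4 = X_1 + 2*X_3 - X_2  [with X_1=1, X_3=0, X_2=-2]  = 3
X_5 = -2*X_4 - X_3 + 5  [with X_4=3, X_3=0]  = -1
X_7 = X_5 - 3  [with X_5=-1]  = -4

-4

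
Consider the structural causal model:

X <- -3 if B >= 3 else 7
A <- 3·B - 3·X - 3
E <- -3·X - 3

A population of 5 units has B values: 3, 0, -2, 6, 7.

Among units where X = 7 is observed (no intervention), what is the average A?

E[A|X=7] averages over only the 2 units with X=7 (B = 0, -2): A = -24, -30, mean -27.

-27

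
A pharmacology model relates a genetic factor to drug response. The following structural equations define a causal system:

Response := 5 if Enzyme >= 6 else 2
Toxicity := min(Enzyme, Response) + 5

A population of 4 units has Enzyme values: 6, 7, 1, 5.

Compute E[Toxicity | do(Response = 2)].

6.75

Every unit gets Response=2 under the intervention. Toxicity values become 7, 7, 6, 7; E[Toxicity|do(Response=2)] = 6.75.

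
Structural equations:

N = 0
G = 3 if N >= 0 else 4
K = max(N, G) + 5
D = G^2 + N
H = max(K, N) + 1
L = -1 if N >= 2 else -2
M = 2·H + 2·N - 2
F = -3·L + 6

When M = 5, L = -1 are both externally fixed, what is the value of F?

Under do(M = 5, L = -1), each intervened variable's structural equation is replaced by its fixed value.
F = -3·L + 6  [with L=-1]  = 9

9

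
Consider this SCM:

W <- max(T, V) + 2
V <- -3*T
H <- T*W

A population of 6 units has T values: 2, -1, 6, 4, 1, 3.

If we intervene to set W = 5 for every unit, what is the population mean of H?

12.5

Every unit gets W=5 under the intervention. H values become 10, -5, 30, 20, 5, 15; E[H|do(W=5)] = 12.5.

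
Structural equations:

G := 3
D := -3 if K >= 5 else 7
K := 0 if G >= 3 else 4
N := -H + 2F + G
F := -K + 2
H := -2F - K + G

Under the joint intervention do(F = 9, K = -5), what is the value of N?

The joint intervention fixes F = 9, K = -5, removing each variable's own equation.
H = -2F - K + G  [with F=9, K=-5, G=3]  = -10
N = -H + 2F + G  [with H=-10, F=9, G=3]  = 31

31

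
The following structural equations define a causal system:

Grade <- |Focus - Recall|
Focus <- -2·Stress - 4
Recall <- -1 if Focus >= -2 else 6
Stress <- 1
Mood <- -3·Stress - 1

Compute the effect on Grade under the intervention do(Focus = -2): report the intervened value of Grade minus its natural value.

do(Focus=-2) replaces the equation Focus <- -2·Stress - 4 with the constant Focus = -2.
Recall = -1 if Focus >= -2 else 6  [with Focus=-2]  = -1
Grade = |Focus - Recall|  [with Focus=-2, Recall=-1]  = 1
Without intervention: Focus = -2·Stress - 4  [with Stress=1]  = -6; Recall = -1 if Focus >= -2 else 6  [with Focus=-6]  = 6; Grade = |Focus - Recall|  [with Focus=-6, Recall=6]  = 12.
Change = 1 − 12 = -11.

-11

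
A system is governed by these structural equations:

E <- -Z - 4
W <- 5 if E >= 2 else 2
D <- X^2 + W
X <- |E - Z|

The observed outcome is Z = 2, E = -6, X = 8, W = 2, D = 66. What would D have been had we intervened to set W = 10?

Intervening sets W = 10 and removes its equation (W <- 5 if E >= 2 else 2).
E = -Z - 4  [with Z=2]  = -6
X = |E - Z|  [with E=-6, Z=2]  = 8
D = X^2 + W  [with X=8, W=10]  = 74

74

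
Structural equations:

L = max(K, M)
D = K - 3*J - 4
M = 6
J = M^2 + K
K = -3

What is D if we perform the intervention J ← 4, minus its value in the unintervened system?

87

Intervening sets J = 4 and removes its equation (J = M^2 + K).
D = K - 3*J - 4  [with K=-3, J=4]  = -19
Without intervention: J = M^2 + K  [with M=6, K=-3]  = 33; D = K - 3*J - 4  [with K=-3, J=33]  = -106.
Change = -19 − (-106) = 87.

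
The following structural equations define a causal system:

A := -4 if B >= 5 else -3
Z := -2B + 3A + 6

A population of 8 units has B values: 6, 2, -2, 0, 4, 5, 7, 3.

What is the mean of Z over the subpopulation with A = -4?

Observing A=-4 restricts to units where A's equation naturally yields -4: B ∈ {6, 5, 7}. In that subpopulation Z = -18, -16, -20, mean -18.

-18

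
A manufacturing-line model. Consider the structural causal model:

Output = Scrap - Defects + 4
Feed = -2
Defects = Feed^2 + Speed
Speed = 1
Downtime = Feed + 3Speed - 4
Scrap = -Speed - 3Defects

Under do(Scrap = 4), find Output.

Intervening sets Scrap = 4 and removes its equation (Scrap = -Speed - 3Defects).
Defects = Feed^2 + Speed  [with Feed=-2, Speed=1]  = 5
Output = Scrap - Defects + 4  [with Scrap=4, Defects=5]  = 3

3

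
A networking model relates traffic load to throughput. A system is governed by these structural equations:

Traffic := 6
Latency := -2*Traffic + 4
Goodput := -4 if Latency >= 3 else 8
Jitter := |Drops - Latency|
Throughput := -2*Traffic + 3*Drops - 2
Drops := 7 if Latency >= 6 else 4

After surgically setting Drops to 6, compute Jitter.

14

The intervention breaks the incoming arrows to Drops: Drops := 7 if Latency >= 6 else 4 no longer applies, and Drops = 6.
Latency = -2*Traffic + 4  [with Traffic=6]  = -8
Jitter = |Drops - Latency|  [with Drops=6, Latency=-8]  = 14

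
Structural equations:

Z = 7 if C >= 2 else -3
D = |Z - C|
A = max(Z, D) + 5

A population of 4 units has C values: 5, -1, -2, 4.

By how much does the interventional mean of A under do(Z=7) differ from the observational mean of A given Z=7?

do(Z=7) breaks Z's dependence on C. With Z=7 fixed, A across the units is 12, 13, 14, 12, mean 12.75.
Conditioning on Z=7 selects the 2 unit(s) with C ∈ {5, 4}. Their A values: 12, 12. Mean = 12.
Difference = 12.75 − 12 = 0.75.

0.75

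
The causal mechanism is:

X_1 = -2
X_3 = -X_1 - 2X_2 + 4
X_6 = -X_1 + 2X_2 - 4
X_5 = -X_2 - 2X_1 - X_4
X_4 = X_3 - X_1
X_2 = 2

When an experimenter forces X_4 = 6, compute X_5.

Intervening sets X_4 = 6 and removes its equation (X_4 = X_3 - X_1).
X_5 = -X_2 - 2X_1 - X_4  [with X_2=2, X_1=-2, X_4=6]  = -4

-4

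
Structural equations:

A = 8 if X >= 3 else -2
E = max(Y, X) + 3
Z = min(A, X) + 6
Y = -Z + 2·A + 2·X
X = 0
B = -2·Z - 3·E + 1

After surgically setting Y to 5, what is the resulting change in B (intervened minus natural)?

-15

Under do(Y=5), the mechanism Y = -Z + 2·A + 2·X is discarded; Y is fixed at 5.
A = 8 if X >= 3 else -2  [with X=0]  = -2
Z = min(A, X) + 6  [with A=-2, X=0]  = 4
E = max(Y, X) + 3  [with Y=5, X=0]  = 8
B = -2·Z - 3·E + 1  [with Z=4, E=8]  = -31
Without intervention: A = 8 if X >= 3 else -2  [with X=0]  = -2; Z = min(A, X) + 6  [with A=-2, X=0]  = 4; Y = -Z + 2·A + 2·X  [with Z=4, A=-2, X=0]  = -8; E = max(Y, X) + 3  [with Y=-8, X=0]  = 3; B = -2·Z - 3·E + 1  [with Z=4, E=3]  = -16.
Change = -31 − (-16) = -15.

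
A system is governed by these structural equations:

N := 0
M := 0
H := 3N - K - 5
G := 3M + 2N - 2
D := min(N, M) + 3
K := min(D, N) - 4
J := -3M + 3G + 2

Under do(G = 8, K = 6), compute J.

26

Under do(G = 8, K = 6), each intervened variable's structural equation is replaced by its fixed value.
J = -3M + 3G + 2  [with M=0, G=8]  = 26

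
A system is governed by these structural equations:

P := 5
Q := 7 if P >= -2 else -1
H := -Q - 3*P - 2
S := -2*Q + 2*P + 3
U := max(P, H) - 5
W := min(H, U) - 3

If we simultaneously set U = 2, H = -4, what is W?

The joint intervention fixes U = 2, H = -4, removing each variable's own equation.
W = min(H, U) - 3  [with H=-4, U=2]  = -7

-7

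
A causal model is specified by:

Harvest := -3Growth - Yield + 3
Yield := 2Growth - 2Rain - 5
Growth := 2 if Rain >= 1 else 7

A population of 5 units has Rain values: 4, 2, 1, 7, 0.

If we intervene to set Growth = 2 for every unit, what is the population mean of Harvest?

The intervention sets Growth=2 in all 5 units regardless of Rain. Recomputing Harvest per unit gives 6, 2, 0, 12, -2; average 3.6.

3.6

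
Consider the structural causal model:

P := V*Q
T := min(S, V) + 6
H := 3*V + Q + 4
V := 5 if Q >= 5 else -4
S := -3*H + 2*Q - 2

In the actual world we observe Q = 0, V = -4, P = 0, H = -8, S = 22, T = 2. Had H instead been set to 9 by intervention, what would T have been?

Under do(H=9), the mechanism H := 3*V + Q + 4 is discarded; H is fixed at 9.
V = 5 if Q >= 5 else -4  [with Q=0]  = -4
S = -3*H + 2*Q - 2  [with H=9, Q=0]  = -29
T = min(S, V) + 6  [with S=-29, V=-4]  = -23

-23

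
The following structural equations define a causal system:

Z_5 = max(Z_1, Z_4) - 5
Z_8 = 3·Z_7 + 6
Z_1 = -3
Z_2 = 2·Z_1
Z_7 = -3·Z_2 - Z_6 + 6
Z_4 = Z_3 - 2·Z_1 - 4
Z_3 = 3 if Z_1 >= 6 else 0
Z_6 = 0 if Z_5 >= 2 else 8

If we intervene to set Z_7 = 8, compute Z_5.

The intervention breaks the incoming arrows to Z_7: Z_7 = -3·Z_2 - Z_6 + 6 no longer applies, and Z_7 = 8.
Z_5 is not downstream of the intervention, so its value is determined by the original equations.
Z_3 = 3 if Z_1 >= 6 else 0  [with Z_1=-3]  = 0
Z_4 = Z_3 - 2·Z_1 - 4  [with Z_3=0, Z_1=-3]  = 2
Z_5 = max(Z_1, Z_4) - 5  [with Z_1=-3, Z_4=2]  = -3

-3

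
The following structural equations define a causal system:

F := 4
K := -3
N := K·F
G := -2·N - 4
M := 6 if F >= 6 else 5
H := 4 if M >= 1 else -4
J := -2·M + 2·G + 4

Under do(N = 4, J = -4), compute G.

The joint intervention fixes N = 4, J = -4, removing each variable's own equation.
G = -2·N - 4  [with N=4]  = -12

-12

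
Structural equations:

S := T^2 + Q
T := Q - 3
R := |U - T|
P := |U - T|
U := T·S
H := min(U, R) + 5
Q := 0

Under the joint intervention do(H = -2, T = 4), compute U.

Under do(H = -2, T = 4), each intervened variable's structural equation is replaced by its fixed value.
S = T^2 + Q  [with T=4, Q=0]  = 16
U = T·S  [with T=4, S=16]  = 64

64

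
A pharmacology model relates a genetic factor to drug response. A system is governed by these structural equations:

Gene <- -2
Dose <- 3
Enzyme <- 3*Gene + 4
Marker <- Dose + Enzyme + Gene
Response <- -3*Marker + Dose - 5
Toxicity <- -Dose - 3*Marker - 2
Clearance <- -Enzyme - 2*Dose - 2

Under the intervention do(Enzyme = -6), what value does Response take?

13

do(Enzyme=-6) replaces the equation Enzyme <- 3*Gene + 4 with the constant Enzyme = -6.
Marker = Dose + Enzyme + Gene  [with Dose=3, Enzyme=-6, Gene=-2]  = -5
Response = -3*Marker + Dose - 5  [with Marker=-5, Dose=3]  = 13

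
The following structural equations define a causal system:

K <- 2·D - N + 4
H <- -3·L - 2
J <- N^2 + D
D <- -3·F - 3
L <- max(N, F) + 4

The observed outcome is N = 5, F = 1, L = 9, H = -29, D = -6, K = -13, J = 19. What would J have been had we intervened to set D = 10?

Under do(D=10), the mechanism D <- -3·F - 3 is discarded; D is fixed at 10.
J = N^2 + D  [with N=5, D=10]  = 35

35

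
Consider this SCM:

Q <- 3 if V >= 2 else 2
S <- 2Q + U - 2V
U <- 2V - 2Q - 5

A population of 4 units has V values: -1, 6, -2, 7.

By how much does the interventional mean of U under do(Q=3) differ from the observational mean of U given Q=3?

-8

Under do(Q=3), Q's equation is replaced by Q=3 for every unit. Per-unit U: -13, 1, -15, 3. Mean = -6.
Observing Q=3 restricts to units where Q's equation naturally yields 3: V ∈ {6, 7}. In that subpopulation U = 1, 3, mean 2.
Difference = -6 − 2 = -8.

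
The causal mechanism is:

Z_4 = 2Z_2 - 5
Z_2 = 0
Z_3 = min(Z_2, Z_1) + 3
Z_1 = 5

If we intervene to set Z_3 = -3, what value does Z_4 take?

The intervention breaks the incoming arrows to Z_3: Z_3 = min(Z_2, Z_1) + 3 no longer applies, and Z_3 = -3.
Z_4 is not downstream of the intervention, so its value is determined by the original equations.
Z_4 = 2Z_2 - 5  [with Z_2=0]  = -5

-5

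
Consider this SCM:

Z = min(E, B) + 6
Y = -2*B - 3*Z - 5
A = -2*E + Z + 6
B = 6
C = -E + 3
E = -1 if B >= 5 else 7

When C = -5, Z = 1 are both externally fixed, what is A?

9

Under do(C = -5, Z = 1), each intervened variable's structural equation is replaced by its fixed value.
E = -1 if B >= 5 else 7  [with B=6]  = -1
A = -2*E + Z + 6  [with E=-1, Z=1]  = 9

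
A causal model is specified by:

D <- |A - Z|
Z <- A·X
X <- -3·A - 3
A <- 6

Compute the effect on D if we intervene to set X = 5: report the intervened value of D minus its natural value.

Under do(X=5), the mechanism X <- -3·A - 3 is discarded; X is fixed at 5.
Z = A·X  [with A=6, X=5]  = 30
D = |A - Z|  [with A=6, Z=30]  = 24
Without intervention: X = -3·A - 3  [with A=6]  = -21; Z = A·X  [with A=6, X=-21]  = -126; D = |A - Z|  [with A=6, Z=-126]  = 132.
Change = 24 − 132 = -108.

-108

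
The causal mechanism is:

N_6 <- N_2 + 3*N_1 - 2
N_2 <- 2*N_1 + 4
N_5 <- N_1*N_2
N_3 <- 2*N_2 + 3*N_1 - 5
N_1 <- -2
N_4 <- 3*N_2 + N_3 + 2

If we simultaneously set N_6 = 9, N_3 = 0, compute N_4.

2

Under do(N_6 = 9, N_3 = 0), each intervened variable's structural equation is replaced by its fixed value.
N_2 = 2*N_1 + 4  [with N_1=-2]  = 0
N_4 = 3*N_2 + N_3 + 2  [with N_2=0, N_3=0]  = 2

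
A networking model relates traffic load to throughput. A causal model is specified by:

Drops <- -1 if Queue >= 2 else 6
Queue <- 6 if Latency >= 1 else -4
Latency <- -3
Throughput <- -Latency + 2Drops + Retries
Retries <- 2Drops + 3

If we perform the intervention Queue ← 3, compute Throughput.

do(Queue=3) replaces the equation Queue <- 6 if Latency >= 1 else -4 with the constant Queue = 3.
Drops = -1 if Queue >= 2 else 6  [with Queue=3]  = -1
Retries = 2Drops + 3  [with Drops=-1]  = 1
Throughput = -Latency + 2Drops + Retries  [with Latency=-3, Drops=-1, Retries=1]  = 2

2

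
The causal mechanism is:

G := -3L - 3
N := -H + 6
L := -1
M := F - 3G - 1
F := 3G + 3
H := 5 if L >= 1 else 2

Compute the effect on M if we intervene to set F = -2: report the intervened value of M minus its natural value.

The intervention breaks the incoming arrows to F: F := 3G + 3 no longer applies, and F = -2.
G = -3L - 3  [with L=-1]  = 0
M = F - 3G - 1  [with F=-2, G=0]  = -3
Without intervention: G = -3L - 3  [with L=-1]  = 0; F = 3G + 3  [with G=0]  = 3; M = F - 3G - 1  [with F=3, G=0]  = 2.
Change = -3 − 2 = -5.

-5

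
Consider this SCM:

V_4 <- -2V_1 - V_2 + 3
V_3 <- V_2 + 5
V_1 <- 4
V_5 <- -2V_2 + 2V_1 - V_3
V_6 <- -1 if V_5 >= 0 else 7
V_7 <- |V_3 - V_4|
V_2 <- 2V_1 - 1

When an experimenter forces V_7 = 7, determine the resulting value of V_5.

The intervention breaks the incoming arrows to V_7: V_7 <- |V_3 - V_4| no longer applies, and V_7 = 7.
V_5 is not downstream of the intervention, so its value is determined by the original equations.
V_2 = 2V_1 - 1  [with V_1=4]  = 7
V_3 = V_2 + 5  [with V_2=7]  = 12
V_5 = -2V_2 + 2V_1 - V_3  [with V_2=7, V_1=4, V_3=12]  = -18

-18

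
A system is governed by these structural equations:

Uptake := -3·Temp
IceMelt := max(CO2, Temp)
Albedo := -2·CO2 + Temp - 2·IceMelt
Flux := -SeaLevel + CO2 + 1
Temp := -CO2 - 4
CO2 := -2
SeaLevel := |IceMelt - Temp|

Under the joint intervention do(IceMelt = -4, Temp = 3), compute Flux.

Setting IceMelt = -4, Temp = 3 by intervention discards those variables' equations.
SeaLevel = |IceMelt - Temp|  [with IceMelt=-4, Temp=3]  = 7
Flux = -SeaLevel + CO2 + 1  [with SeaLevel=7, CO2=-2]  = -8

-8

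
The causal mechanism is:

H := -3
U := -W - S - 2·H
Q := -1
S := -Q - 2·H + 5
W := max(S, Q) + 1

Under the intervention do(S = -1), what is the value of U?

7

do(S=-1) replaces the equation S := -Q - 2·H + 5 with the constant S = -1.
W = max(S, Q) + 1  [with S=-1, Q=-1]  = 0
U = -W - S - 2·H  [with W=0, S=-1, H=-3]  = 7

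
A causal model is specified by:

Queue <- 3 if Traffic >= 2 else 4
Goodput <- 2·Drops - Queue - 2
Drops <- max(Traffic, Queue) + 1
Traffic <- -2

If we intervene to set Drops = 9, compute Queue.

Under do(Drops=9), the mechanism Drops <- max(Traffic, Queue) + 1 is discarded; Drops is fixed at 9.
Since Queue is not a descendant of the intervened variable, it is unaffected.
Queue = 3 if Traffic >= 2 else 4  [with Traffic=-2]  = 4

4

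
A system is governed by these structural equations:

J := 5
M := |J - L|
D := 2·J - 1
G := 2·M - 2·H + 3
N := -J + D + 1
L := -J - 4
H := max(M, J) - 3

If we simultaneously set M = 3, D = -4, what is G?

The joint intervention fixes M = 3, D = -4, removing each variable's own equation.
H = max(M, J) - 3  [with M=3, J=5]  = 2
G = 2·M - 2·H + 3  [with M=3, H=2]  = 5

5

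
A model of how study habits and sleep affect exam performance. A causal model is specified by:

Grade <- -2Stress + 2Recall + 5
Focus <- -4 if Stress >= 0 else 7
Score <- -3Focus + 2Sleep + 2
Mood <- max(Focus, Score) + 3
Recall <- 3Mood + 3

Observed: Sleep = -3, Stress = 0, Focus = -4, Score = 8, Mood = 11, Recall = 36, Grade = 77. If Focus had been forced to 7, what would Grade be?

The intervention breaks the incoming arrows to Focus: Focus <- -4 if Stress >= 0 else 7 no longer applies, and Focus = 7.
Score = -3Focus + 2Sleep + 2  [with Focus=7, Sleep=-3]  = -25
Mood = max(Focus, Score) + 3  [with Focus=7, Score=-25]  = 10
Recall = 3Mood + 3  [with Mood=10]  = 33
Grade = -2Stress + 2Recall + 5  [with Stress=0, Recall=33]  = 71

71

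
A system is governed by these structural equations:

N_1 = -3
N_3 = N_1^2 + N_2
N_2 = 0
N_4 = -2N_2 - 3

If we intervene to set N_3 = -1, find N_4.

-3

The intervention breaks the incoming arrows to N_3: N_3 = N_1^2 + N_2 no longer applies, and N_3 = -1.
N_4 is not downstream of the intervention, so its value is determined by the original equations.
N_4 = -2N_2 - 3  [with N_2=0]  = -3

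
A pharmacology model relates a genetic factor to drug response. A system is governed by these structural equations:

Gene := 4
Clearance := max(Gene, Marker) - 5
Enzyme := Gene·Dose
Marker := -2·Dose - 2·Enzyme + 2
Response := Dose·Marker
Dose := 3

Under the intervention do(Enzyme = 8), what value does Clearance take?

-1

The intervention breaks the incoming arrows to Enzyme: Enzyme := Gene·Dose no longer applies, and Enzyme = 8.
Marker = -2·Dose - 2·Enzyme + 2  [with Dose=3, Enzyme=8]  = -20
Clearance = max(Gene, Marker) - 5  [with Gene=4, Marker=-20]  = -1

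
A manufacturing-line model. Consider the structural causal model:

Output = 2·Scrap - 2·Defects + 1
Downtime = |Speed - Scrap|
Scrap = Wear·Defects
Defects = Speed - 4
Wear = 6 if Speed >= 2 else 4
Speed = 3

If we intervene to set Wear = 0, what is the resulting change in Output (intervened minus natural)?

do(Wear=0) replaces the equation Wear = 6 if Speed >= 2 else 4 with the constant Wear = 0.
Defects = Speed - 4  [with Speed=3]  = -1
Scrap = Wear·Defects  [with Wear=0, Defects=-1]  = 0
Output = 2·Scrap - 2·Defects + 1  [with Scrap=0, Defects=-1]  = 3
Without intervention: Wear = 6 if Speed >= 2 else 4  [with Speed=3]  = 6; Defects = Speed - 4  [with Speed=3]  = -1; Scrap = Wear·Defects  [with Wear=6, Defects=-1]  = -6; Output = 2·Scrap - 2·Defects + 1  [with Scrap=-6, Defects=-1]  = -9.
Change = 3 − (-9) = 12.

12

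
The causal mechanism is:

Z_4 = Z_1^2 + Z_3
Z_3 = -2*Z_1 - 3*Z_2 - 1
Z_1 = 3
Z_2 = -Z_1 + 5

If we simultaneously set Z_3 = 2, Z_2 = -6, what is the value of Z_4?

The joint intervention fixes Z_3 = 2, Z_2 = -6, removing each variable's own equation.
Z_4 = Z_1^2 + Z_3  [with Z_1=3, Z_3=2]  = 11

11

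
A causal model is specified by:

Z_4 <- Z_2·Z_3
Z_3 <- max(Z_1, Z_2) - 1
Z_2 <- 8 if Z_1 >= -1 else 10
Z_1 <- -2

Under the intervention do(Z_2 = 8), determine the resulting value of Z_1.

Under do(Z_2=8), the mechanism Z_2 <- 8 if Z_1 >= -1 else 10 is discarded; Z_2 is fixed at 8.
Z_1 is not downstream of the intervention, so its value is determined by the original equations.

-2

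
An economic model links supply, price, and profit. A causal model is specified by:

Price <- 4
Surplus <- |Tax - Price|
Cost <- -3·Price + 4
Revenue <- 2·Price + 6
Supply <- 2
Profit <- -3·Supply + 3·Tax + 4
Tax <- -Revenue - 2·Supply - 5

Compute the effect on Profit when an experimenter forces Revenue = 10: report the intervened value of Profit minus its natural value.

12

Under do(Revenue=10), the mechanism Revenue <- 2·Price + 6 is discarded; Revenue is fixed at 10.
Tax = -Revenue - 2·Supply - 5  [with Revenue=10, Supply=2]  = -19
Profit = -3·Supply + 3·Tax + 4  [with Supply=2, Tax=-19]  = -59
Without intervention: Revenue = 2·Price + 6  [with Price=4]  = 14; Tax = -Revenue - 2·Supply - 5  [with Revenue=14, Supply=2]  = -23; Profit = -3·Supply + 3·Tax + 4  [with Supply=2, Tax=-23]  = -71.
Change = -59 − (-71) = 12.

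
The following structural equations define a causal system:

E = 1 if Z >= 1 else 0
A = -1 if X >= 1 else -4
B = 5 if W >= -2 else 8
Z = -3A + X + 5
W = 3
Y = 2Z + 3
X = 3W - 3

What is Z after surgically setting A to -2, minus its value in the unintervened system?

The intervention breaks the incoming arrows to A: A = -1 if X >= 1 else -4 no longer applies, and A = -2.
X = 3W - 3  [with W=3]  = 6
Z = -3A + X + 5  [with A=-2, X=6]  = 17
Without intervention: X = 3W - 3  [with W=3]  = 6; A = -1 if X >= 1 else -4  [with X=6]  = -1; Z = -3A + X + 5  [with A=-1, X=6]  = 14.
Change = 17 − 14 = 3.

3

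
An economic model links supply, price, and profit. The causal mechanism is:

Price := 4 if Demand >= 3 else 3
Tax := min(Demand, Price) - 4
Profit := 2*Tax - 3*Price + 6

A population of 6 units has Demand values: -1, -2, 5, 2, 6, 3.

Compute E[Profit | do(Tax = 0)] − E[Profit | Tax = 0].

1.5

The intervention sets Tax=0 in all 6 units regardless of Demand. Recomputing Profit per unit gives -3, -3, -6, -3, -6, -6; average -4.5.
Observing Tax=0 restricts to units where Tax's equation naturally yields 0: Demand ∈ {5, 6}. In that subpopulation Profit = -6, -6, mean -6.
Difference = -4.5 − (-6) = 1.5.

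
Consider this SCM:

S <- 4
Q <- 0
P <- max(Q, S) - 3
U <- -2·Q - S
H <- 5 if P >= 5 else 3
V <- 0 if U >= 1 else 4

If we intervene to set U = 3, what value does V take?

Under do(U=3), the mechanism U <- -2·Q - S is discarded; U is fixed at 3.
V = 0 if U >= 1 else 4  [with U=3]  = 0

0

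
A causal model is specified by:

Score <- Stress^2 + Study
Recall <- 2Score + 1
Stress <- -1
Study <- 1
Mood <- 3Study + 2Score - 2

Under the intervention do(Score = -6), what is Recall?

do(Score=-6) replaces the equation Score <- Stress^2 + Study with the constant Score = -6.
Recall = 2Score + 1  [with Score=-6]  = -11

-11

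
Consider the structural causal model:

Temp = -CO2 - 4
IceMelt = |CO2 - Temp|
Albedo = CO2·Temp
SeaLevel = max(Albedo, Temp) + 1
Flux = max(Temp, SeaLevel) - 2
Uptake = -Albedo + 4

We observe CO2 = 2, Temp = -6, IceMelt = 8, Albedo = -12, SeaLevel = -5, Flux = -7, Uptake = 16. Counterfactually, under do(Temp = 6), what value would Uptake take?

-8

Under do(Temp=6), the mechanism Temp = -CO2 - 4 is discarded; Temp is fixed at 6.
Albedo = CO2·Temp  [with CO2=2, Temp=6]  = 12
Uptake = -Albedo + 4  [with Albedo=12]  = -8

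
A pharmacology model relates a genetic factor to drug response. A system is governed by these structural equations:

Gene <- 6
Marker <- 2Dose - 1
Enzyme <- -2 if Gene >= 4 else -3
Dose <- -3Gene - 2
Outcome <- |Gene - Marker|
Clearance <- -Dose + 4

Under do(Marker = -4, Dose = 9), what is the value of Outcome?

The joint intervention fixes Marker = -4, Dose = 9, removing each variable's own equation.
Outcome = |Gene - Marker|  [with Gene=6, Marker=-4]  = 10

10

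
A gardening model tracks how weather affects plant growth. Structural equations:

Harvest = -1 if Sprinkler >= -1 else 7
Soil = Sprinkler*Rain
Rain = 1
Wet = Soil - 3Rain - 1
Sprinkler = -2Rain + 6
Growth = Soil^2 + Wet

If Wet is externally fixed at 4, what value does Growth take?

Intervening sets Wet = 4 and removes its equation (Wet = Soil - 3Rain - 1).
Sprinkler = -2Rain + 6  [with Rain=1]  = 4
Soil = Sprinkler*Rain  [with Sprinkler=4, Rain=1]  = 4
Growth = Soil^2 + Wet  [with Soil=4, Wet=4]  = 20

20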